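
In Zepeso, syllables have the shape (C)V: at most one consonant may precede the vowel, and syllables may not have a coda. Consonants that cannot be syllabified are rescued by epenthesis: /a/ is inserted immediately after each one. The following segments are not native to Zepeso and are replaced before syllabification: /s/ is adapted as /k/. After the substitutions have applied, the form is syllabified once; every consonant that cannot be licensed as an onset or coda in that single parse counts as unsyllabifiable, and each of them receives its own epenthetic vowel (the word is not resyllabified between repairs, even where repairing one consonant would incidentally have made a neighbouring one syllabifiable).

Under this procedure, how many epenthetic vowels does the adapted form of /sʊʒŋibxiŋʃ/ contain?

4

After substitution the input is /kʊʒŋibxiŋʃ/.
The unsyllabifiable consonants are /ʒ/, /b/, /ŋ/, /ʃ/; each receives one epenthetic vowel.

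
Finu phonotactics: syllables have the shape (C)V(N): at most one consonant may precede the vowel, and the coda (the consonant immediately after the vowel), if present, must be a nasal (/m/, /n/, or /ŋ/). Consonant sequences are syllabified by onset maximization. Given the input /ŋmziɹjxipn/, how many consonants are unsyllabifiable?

Syllabifying with onset maximization leaves /ŋ/, /m/, /ɹ/, /j/, /p/, /n/ stranded (only a nasal (/m/, /n/, or /ŋ/) is licensed in coda position; onsets are limited to one consonant).

6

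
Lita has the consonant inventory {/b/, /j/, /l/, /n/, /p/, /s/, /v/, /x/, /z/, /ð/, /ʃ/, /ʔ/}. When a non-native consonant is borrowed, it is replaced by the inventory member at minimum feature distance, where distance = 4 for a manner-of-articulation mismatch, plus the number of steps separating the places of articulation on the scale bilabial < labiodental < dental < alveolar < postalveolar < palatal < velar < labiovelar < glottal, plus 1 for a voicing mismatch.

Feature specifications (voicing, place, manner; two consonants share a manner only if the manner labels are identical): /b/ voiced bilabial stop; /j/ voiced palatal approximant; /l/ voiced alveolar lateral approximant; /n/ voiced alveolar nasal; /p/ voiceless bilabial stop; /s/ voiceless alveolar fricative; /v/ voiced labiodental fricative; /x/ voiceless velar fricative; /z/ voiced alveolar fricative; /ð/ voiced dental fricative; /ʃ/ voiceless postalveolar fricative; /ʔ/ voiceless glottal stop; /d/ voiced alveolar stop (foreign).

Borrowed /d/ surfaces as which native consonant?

/b/ is closest: same manner (stop), place distance 3 (alveolar→bilabial), same voicing; total 3. Next closest is /l/ at distance 4.

b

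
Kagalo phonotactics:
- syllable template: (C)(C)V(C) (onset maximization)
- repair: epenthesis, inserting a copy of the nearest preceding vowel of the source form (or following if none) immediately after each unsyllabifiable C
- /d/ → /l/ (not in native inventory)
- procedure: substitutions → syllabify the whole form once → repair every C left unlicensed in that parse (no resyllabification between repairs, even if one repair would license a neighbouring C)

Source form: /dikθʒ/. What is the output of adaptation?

likθiʒi

Substitution: /d/ → /l/, giving /likθʒ/.
Syllabifying with onset maximization leaves /θ/, /ʒ/ stranded (at most one coda consonant is licensed; onsets may contain at most 2 consonants).
Each unlicensed consonant becomes the onset of a new syllable: /θ/ → /θi/, /ʒ/ → /ʒi/.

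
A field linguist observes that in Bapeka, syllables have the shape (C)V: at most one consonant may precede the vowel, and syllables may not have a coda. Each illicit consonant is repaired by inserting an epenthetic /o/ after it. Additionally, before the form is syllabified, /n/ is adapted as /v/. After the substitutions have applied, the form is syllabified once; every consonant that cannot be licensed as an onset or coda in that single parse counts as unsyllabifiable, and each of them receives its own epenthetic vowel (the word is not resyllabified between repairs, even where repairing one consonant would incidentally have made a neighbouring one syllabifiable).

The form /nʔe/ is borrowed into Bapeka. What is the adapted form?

voʔe

Substitution: /n/ → /v/, giving /vʔe/.
The consonants /v/ cannot be parsed into a legal (C)V syllable (no codas are permitted; onsets are limited to one consonant).
Inserting the epenthetic vowel yields /v/ → /vo/.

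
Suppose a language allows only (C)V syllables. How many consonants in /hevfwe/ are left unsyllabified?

Under (C)V, the unsyllabifiable consonants are /v/, /f/ (no codas are permitted; onsets are limited to one consonant).

2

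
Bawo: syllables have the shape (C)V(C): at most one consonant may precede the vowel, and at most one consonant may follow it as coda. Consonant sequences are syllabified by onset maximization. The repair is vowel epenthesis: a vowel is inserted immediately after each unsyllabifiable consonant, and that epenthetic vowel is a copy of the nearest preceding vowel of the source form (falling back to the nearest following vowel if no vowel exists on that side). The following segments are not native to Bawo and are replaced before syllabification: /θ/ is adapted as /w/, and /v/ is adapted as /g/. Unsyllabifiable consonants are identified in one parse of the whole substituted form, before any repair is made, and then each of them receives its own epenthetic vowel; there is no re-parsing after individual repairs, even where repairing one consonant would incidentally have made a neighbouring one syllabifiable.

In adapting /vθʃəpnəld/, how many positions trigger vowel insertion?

After substitution the input is /gwʃəpnəld/.
The unsyllabifiable consonants are /g/, /w/, /d/; each receives one epenthetic vowel.

3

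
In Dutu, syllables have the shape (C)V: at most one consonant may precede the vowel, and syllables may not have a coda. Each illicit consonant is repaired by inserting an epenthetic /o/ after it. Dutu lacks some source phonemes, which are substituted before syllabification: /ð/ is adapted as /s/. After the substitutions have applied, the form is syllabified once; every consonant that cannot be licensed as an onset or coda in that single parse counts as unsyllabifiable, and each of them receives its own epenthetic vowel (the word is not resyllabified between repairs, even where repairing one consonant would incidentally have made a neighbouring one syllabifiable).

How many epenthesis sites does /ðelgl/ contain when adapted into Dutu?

3

After substitution the input is /selgl/.
The unsyllabifiable consonants are /l/, /g/, /l/; each receives one epenthetic vowel.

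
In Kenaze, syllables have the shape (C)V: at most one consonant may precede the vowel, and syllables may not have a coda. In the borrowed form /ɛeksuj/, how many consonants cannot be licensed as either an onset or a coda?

The consonants /k/, /j/ cannot be parsed into a legal (C)V syllable (no codas are permitted; onsets are limited to one consonant).

2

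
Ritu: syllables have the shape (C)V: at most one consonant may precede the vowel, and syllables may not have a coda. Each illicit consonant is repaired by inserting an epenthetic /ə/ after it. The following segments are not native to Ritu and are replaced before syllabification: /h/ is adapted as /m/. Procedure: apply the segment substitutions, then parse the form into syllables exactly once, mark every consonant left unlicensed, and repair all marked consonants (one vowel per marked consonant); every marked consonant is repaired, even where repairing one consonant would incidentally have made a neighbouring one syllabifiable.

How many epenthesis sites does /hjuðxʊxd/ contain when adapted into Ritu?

4

After substitution the input is /mjuðxʊxd/.
The unsyllabifiable consonants are /m/, /ð/, /x/, /d/; each receives one epenthetic vowel.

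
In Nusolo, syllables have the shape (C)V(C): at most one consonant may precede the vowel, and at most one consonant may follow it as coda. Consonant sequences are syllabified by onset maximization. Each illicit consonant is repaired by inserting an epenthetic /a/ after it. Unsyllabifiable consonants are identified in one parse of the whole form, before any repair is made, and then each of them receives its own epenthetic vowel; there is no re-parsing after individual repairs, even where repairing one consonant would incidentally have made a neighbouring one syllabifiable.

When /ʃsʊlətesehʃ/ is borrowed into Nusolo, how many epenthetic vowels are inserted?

The unsyllabifiable consonants are /ʃ/, /ʃ/; each receives one epenthetic vowel.

2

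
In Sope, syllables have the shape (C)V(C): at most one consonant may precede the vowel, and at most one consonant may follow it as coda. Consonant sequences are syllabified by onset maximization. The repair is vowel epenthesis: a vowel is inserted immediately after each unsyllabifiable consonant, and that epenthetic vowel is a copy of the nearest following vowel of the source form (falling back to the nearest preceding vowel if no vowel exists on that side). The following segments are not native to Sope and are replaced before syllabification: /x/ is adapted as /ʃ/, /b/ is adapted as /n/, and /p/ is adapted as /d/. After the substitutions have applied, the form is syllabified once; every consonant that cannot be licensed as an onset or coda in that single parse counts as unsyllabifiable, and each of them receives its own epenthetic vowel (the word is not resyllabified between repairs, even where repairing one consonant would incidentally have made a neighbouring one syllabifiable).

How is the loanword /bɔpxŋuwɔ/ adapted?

Substitution: /b/ → /n/, /p/ → /d/, /x/ → /ʃ/, giving /nɔdʃŋuwɔ/.
Syllabifying with onset maximization leaves /ʃ/ stranded (at most one coda consonant is licensed; onsets are limited to one consonant).
Inserting the epenthetic vowel yields /ʃ/ → /ʃu/.

nɔdʃuŋuwɔ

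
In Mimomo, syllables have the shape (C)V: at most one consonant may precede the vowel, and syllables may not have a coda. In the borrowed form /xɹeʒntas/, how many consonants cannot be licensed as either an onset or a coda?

The consonants /x/, /ʒ/, /n/, /s/ cannot be parsed into a legal (C)V syllable (no codas are permitted; onsets are limited to one consonant).

4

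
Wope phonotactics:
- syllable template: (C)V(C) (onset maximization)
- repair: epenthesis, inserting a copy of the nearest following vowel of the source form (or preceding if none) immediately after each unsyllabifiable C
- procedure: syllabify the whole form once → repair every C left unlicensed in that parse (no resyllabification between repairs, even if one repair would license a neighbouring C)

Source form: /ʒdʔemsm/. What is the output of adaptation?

The consonants /ʒ/, /d/, /s/, /m/ cannot be parsed into a legal (C)V(C) syllable (at most one coda consonant is licensed; onsets are limited to one consonant).
Each unlicensed consonant becomes the onset of a new syllable: /ʒ/ → /ʒe/, /d/ → /de/, /s/ → /se/, /m/ → /me/.

ʒedeʔemseme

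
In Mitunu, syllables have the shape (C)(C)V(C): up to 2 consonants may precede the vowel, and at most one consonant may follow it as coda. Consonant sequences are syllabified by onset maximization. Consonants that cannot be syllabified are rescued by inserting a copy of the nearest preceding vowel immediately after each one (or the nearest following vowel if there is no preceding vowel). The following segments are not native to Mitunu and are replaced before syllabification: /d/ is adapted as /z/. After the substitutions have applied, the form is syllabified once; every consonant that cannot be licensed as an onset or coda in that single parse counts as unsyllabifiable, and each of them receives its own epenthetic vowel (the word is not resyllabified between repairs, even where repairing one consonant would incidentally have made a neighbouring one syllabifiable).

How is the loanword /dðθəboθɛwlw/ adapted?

zəðθəboθɛwlɛwɛ

Substitution: /d/ → /z/, giving /zðθəboθɛwlw/.
Syllabifying with onset maximization leaves /z/, /l/, /w/ stranded (at most one coda consonant is licensed; onsets may contain at most 2 consonants).
Epenthesis after each stranded consonant: /z/ → /zə/, /l/ → /lɛ/, /w/ → /wɛ/.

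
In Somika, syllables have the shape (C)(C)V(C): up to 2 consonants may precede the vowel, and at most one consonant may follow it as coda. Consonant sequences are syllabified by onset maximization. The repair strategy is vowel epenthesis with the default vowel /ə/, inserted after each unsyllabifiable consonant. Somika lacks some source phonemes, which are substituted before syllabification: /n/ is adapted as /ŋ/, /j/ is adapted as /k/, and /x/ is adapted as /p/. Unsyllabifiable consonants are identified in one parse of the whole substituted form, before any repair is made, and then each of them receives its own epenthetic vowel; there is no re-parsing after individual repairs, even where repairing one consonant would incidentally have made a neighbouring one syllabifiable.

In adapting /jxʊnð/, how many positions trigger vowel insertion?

After substitution the input is /kpʊŋð/.
The unsyllabifiable consonants are /ð/; each receives one epenthetic vowel.

1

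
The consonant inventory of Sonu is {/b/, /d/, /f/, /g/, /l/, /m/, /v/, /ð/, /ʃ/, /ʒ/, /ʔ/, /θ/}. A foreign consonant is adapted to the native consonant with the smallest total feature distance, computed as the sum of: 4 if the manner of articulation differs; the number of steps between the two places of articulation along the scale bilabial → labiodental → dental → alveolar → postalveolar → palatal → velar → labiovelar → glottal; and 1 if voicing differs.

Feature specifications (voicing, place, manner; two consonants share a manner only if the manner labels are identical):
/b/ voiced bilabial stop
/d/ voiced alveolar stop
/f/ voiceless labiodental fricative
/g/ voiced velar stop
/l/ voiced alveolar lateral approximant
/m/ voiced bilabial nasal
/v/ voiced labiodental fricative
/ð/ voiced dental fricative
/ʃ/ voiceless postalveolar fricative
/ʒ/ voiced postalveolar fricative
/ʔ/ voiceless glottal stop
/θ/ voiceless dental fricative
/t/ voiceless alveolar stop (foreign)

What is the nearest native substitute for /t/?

d

/d/ is closest: same manner (stop), place distance 0 (alveolar→alveolar), voicing differs (+1); total 1. Next closest is /b/ at distance 4.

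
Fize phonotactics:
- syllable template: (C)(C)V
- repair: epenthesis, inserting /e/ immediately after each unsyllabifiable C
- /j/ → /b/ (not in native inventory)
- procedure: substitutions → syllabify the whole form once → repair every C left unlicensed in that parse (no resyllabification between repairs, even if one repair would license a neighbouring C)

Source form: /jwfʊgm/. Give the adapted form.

Substitution: /j/ → /b/, giving /bwfʊgm/.
The consonants /b/, /g/, /m/ cannot be parsed into a legal (C)(C)V syllable (no codas are permitted; onsets may contain at most 2 consonants).
Inserting the epenthetic vowel yields /b/ → /be/, /g/ → /ge/, /m/ → /me/.

bewfʊgeme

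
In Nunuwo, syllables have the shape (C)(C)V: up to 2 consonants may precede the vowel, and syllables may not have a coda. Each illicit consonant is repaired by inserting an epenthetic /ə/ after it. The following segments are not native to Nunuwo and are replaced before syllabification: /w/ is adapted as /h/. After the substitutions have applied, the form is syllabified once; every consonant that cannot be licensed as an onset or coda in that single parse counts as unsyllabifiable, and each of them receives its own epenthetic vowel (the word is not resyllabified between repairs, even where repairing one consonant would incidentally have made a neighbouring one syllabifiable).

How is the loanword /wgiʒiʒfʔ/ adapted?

Substitution: /w/ → /h/, giving /hgiʒiʒfʔ/.
Syllabifying with onset maximization leaves /ʒ/, /f/, /ʔ/ stranded (no codas are permitted; onsets may contain at most 2 consonants).
Inserting the epenthetic vowel yields /ʒ/ → /ʒə/, /f/ → /fə/, /ʔ/ → /ʔə/.

hgiʒiʒəfəʔə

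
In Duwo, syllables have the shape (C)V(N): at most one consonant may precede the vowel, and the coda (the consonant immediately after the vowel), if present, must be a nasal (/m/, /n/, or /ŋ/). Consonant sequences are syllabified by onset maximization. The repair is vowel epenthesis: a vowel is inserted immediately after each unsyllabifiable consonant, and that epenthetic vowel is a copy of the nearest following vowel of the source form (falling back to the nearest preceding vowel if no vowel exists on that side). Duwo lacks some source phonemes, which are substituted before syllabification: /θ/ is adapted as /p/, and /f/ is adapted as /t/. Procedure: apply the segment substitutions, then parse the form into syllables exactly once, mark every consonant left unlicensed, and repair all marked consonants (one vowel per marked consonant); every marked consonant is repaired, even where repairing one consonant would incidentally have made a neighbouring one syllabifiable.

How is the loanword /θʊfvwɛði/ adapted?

pʊtɛvɛwɛði

Substitution: /θ/ → /p/, /f/ → /t/, giving /pʊtvwɛði/.
The consonants /t/, /v/ cannot be parsed into a legal (C)V(N) syllable (only a nasal (/m/, /n/, or /ŋ/) is licensed in coda position; onsets are limited to one consonant).
Each unlicensed consonant becomes the onset of a new syllable: /t/ → /tɛ/, /v/ → /vɛ/.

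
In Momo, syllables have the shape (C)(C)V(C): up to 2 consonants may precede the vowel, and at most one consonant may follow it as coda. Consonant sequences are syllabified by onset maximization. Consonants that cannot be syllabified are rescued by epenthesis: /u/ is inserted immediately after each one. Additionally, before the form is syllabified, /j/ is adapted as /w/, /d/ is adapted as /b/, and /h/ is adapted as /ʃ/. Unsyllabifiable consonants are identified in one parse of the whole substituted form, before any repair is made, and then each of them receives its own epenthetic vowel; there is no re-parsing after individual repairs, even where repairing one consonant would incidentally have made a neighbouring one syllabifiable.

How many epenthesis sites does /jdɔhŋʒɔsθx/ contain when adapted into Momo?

After substitution the input is /wbɔʃŋʒɔsθx/.
The unsyllabifiable consonants are /θ/, /x/; each receives one epenthetic vowel.

2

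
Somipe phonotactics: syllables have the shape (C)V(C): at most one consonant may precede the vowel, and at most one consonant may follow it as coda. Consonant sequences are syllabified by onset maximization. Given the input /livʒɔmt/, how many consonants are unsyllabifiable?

Syllabifying with onset maximization leaves /t/ stranded (at most one coda consonant is licensed; onsets are limited to one consonant).

1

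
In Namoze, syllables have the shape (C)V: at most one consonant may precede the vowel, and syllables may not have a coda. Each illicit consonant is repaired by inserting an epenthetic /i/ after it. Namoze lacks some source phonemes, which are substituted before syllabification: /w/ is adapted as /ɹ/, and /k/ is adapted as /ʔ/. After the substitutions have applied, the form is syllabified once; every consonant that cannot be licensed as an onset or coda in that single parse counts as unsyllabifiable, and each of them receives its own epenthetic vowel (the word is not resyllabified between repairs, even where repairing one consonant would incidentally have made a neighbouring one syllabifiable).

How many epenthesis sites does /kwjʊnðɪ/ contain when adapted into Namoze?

After substitution the input is /ʔɹjʊnðɪ/.
The unsyllabifiable consonants are /ʔ/, /ɹ/, /n/; each receives one epenthetic vowel.

3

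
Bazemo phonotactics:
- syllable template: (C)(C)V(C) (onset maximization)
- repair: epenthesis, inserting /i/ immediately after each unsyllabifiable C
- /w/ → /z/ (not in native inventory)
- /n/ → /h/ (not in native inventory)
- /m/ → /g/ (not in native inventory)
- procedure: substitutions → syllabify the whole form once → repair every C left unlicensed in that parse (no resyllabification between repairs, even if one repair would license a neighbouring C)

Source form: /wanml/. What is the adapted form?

zahgili

Substitution: /w/ → /z/, /n/ → /h/, /m/ → /g/, giving /zahgl/.
The consonants /g/, /l/ cannot be parsed into a legal (C)(C)V(C) syllable (at most one coda consonant is licensed; onsets may contain at most 2 consonants).
Each unlicensed consonant becomes the onset of a new syllable: /g/ → /gi/, /l/ → /li/.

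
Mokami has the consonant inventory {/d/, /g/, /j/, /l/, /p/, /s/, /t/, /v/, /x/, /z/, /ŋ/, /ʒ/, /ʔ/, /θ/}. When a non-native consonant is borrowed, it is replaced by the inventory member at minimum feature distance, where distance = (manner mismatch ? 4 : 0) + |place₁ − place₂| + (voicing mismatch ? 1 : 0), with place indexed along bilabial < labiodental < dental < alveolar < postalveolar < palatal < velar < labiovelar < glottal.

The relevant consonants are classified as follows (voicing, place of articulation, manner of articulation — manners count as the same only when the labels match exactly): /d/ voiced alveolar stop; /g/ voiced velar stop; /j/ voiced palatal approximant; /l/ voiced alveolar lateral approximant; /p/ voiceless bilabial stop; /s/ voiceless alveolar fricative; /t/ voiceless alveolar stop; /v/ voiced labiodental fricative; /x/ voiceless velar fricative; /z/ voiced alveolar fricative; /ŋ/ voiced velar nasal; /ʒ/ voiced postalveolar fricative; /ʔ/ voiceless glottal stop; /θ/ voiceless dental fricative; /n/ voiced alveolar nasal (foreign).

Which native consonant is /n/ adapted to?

ŋ

/ŋ/ is closest: same manner (nasal), place distance 3 (alveolar→velar), same voicing; total 3. Next closest is /d/ at distance 4.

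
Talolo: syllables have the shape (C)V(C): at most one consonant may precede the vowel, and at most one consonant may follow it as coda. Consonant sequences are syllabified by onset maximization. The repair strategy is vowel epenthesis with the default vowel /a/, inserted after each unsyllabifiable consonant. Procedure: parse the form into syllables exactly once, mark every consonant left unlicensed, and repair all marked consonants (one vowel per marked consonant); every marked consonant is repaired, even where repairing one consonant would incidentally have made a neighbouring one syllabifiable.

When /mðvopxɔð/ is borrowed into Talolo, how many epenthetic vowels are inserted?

The unsyllabifiable consonants are /m/, /ð/; each receives one epenthetic vowel.

2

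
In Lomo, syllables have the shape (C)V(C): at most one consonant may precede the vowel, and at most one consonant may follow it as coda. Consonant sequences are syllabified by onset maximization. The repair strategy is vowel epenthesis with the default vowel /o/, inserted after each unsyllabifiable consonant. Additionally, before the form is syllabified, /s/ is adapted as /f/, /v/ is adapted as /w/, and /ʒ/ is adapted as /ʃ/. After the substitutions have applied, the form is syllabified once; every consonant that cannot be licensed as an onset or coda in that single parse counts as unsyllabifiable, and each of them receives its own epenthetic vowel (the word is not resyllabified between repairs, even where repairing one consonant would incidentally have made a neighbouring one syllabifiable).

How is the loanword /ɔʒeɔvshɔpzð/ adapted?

ɔʃeɔwfohɔpzoðo

Substitution: /ʒ/ → /ʃ/, /v/ → /w/, /s/ → /f/, giving /ɔʃeɔwfhɔpzð/.
Under (C)V(C), the unsyllabifiable consonants are /f/, /z/, /ð/ (at most one coda consonant is licensed; onsets are limited to one consonant).
Epenthesis after each stranded consonant: /f/ → /fo/, /z/ → /zo/, /ð/ → /ðo/.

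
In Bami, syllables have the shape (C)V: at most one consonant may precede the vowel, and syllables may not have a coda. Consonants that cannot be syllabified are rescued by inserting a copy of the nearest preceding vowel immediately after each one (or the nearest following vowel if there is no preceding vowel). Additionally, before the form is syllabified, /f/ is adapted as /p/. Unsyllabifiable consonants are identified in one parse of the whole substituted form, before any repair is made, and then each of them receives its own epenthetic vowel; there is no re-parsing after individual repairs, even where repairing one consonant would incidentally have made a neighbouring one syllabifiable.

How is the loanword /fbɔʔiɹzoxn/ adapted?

pɔbɔʔiɹizoxono

Substitution: /f/ → /p/, giving /pbɔʔiɹzoxn/.
Under (C)V, the unsyllabifiable consonants are /p/, /ɹ/, /x/, /n/ (no codas are permitted; onsets are limited to one consonant).
Epenthesis after each stranded consonant: /p/ → /pɔ/, /ɹ/ → /ɹi/, /x/ → /xo/, /n/ → /no/.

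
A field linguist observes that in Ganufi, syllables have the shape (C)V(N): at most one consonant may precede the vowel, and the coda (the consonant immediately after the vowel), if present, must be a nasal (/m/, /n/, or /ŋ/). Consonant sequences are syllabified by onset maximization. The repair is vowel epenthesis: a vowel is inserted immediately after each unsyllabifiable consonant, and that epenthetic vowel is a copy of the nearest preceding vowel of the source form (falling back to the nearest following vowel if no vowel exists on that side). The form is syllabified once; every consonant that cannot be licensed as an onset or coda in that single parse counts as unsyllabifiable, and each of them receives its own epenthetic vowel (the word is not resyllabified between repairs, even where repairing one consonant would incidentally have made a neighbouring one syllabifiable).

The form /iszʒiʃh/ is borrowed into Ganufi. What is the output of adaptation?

Syllabifying with onset maximization leaves /s/, /z/, /ʃ/, /h/ stranded (only a nasal (/m/, /n/, or /ŋ/) is licensed in coda position; onsets are limited to one consonant).
Epenthesis after each stranded consonant: /s/ → /si/, /z/ → /zi/, /ʃ/ → /ʃi/, /h/ → /hi/.

isiziʒiʃihi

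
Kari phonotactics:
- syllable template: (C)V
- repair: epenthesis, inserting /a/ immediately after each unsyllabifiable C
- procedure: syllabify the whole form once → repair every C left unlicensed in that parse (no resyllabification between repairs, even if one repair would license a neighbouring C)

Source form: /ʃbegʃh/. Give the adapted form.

ʃabegaʃaha

The consonants /ʃ/, /g/, /ʃ/, /h/ cannot be parsed into a legal (C)V syllable (no codas are permitted; onsets are limited to one consonant).
Each unlicensed consonant becomes the onset of a new syllable: /ʃ/ → /ʃa/, /g/ → /ga/, /ʃ/ → /ʃa/, /h/ → /ha/.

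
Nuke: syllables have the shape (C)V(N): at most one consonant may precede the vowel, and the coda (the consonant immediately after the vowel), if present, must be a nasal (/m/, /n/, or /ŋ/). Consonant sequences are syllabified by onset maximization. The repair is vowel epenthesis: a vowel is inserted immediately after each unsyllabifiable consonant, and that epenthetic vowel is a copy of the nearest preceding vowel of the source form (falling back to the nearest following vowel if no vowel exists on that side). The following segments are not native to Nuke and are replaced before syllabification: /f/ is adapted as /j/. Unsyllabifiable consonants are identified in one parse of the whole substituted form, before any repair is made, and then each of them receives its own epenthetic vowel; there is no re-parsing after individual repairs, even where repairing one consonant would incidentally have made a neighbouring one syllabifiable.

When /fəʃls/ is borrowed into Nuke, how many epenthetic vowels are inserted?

3

After substitution the input is /jəʃls/.
The unsyllabifiable consonants are /ʃ/, /l/, /s/; each receives one epenthetic vowel.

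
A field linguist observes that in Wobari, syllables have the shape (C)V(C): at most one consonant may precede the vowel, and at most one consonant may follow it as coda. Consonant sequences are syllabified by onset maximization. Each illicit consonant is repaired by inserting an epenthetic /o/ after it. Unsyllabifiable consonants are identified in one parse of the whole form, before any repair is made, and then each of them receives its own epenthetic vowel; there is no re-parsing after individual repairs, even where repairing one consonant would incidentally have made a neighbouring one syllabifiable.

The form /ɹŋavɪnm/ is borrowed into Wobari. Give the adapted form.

The consonants /ɹ/, /m/ cannot be parsed into a legal (C)V(C) syllable (at most one coda consonant is licensed; onsets are limited to one consonant).
Epenthesis after each stranded consonant: /ɹ/ → /ɹo/, /m/ → /mo/.

ɹoŋavɪnmo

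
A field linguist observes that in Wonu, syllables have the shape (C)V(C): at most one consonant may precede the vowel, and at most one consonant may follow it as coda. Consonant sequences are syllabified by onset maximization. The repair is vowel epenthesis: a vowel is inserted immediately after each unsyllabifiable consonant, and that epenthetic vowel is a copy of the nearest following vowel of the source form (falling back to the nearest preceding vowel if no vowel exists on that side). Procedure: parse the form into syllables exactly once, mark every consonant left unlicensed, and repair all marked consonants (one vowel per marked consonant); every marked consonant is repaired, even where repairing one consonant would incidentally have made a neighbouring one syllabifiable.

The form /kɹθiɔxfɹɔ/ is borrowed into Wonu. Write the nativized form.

Syllabifying with onset maximization leaves /k/, /ɹ/, /f/ stranded (at most one coda consonant is licensed; onsets are limited to one consonant).
Each unlicensed consonant becomes the onset of a new syllable: /k/ → /ki/, /ɹ/ → /ɹi/, /f/ → /fɔ/.

kiɹiθiɔxfɔɹɔ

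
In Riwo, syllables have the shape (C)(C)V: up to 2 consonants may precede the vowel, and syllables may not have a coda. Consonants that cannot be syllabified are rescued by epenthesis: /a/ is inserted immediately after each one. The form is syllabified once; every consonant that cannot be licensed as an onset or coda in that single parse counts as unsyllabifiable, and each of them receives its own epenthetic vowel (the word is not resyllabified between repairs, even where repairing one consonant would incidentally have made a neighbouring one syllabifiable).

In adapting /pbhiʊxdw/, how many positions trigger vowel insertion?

4

The unsyllabifiable consonants are /p/, /x/, /d/, /w/; each receives one epenthetic vowel.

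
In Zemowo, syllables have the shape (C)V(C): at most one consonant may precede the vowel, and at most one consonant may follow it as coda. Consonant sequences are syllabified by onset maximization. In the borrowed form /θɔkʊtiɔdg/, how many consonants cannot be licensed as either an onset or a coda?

1

The consonants /g/ cannot be parsed into a legal (C)V(C) syllable (at most one coda consonant is licensed; onsets are limited to one consonant).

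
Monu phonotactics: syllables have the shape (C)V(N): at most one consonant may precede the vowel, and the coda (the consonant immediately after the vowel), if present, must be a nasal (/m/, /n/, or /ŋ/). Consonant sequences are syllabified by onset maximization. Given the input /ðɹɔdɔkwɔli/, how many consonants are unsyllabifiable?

Under (C)V(N), the unsyllabifiable consonants are /ð/, /k/ (only a nasal (/m/, /n/, or /ŋ/) is licensed in coda position; onsets are limited to one consonant).

2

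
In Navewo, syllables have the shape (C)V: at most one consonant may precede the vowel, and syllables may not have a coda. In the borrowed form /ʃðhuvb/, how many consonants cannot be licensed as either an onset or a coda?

Syllabifying with onset maximization leaves /ʃ/, /ð/, /v/, /b/ stranded (no codas are permitted; onsets are limited to one consonant).

4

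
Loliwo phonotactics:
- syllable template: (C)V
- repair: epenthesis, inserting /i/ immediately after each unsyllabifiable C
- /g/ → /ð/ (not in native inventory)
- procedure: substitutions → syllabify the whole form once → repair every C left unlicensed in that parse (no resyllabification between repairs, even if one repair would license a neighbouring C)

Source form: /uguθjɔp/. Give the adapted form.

uðuθijɔpi

Substitution: /g/ → /ð/, giving /uðuθjɔp/.
The consonants /θ/, /p/ cannot be parsed into a legal (C)V syllable (no codas are permitted; onsets are limited to one consonant).
Each unlicensed consonant becomes the onset of a new syllable: /θ/ → /θi/, /p/ → /pi/.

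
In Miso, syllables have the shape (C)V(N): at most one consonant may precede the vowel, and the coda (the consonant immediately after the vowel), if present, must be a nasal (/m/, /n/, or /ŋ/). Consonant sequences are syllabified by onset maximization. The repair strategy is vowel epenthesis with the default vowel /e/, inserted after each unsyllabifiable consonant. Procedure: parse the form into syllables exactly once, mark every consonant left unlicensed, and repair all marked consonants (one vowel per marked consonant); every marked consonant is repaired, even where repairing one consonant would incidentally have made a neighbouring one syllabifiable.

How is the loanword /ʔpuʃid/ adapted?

ʔepuʃide

Syllabifying with onset maximization leaves /ʔ/, /d/ stranded (only a nasal (/m/, /n/, or /ŋ/) is licensed in coda position; onsets are limited to one consonant).
Epenthesis after each stranded consonant: /ʔ/ → /ʔe/, /d/ → /de/.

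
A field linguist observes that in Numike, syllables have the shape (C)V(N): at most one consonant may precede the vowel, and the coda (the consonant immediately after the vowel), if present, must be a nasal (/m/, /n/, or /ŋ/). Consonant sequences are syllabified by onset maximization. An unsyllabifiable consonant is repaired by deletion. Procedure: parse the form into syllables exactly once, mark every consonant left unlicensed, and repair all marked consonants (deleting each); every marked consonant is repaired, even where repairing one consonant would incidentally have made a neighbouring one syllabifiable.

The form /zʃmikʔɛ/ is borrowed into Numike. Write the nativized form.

Syllabifying with onset maximization leaves /z/, /ʃ/, /k/ stranded (only a nasal (/m/, /n/, or /ŋ/) is licensed in coda position; onsets are limited to one consonant).
Each unlicensed consonant is deleted: /z/, /ʃ/, /k/.

miʔɛ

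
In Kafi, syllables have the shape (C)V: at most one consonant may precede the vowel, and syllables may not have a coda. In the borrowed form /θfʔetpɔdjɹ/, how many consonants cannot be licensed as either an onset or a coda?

Under (C)V, the unsyllabifiable consonants are /θ/, /f/, /t/, /d/, /j/, /ɹ/ (no codas are permitted; onsets are limited to one consonant).

6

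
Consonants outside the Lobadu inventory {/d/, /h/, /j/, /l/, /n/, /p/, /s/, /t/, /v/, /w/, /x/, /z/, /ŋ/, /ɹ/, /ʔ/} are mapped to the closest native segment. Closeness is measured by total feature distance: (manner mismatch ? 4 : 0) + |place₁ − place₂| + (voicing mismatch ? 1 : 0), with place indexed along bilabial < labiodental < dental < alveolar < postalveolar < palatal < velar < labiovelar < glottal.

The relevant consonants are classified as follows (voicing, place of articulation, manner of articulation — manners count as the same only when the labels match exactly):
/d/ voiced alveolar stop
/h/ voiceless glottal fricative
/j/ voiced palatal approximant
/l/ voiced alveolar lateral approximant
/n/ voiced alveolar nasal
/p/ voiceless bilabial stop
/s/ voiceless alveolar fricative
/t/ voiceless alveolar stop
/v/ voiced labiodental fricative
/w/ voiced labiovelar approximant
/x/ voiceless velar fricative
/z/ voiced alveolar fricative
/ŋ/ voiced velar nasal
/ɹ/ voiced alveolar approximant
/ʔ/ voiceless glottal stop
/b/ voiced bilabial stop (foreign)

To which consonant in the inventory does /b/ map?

/p/ is closest: same manner (stop), place distance 0 (bilabial→bilabial), voicing differs (+1); total 1. Next closest is /d/ at distance 3.

p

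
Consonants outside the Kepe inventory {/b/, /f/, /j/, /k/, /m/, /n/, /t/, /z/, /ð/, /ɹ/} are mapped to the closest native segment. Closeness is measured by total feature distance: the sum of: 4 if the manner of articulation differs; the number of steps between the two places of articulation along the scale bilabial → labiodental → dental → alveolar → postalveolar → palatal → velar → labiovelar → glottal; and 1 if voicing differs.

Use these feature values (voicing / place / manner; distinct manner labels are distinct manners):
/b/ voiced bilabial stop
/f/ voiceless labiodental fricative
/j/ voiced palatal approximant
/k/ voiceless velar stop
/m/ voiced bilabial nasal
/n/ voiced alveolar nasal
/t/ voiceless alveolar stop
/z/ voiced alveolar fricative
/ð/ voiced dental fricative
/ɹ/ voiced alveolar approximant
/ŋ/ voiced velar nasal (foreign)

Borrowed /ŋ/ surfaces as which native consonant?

n

/n/ is closest: same manner (nasal), place distance 3 (velar→alveolar), same voicing; total 3. Next closest is /j/ at distance 5.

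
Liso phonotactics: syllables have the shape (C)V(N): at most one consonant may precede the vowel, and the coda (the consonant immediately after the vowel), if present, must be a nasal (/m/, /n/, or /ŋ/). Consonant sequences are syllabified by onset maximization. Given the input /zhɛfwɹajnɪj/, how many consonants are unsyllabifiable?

Syllabifying with onset maximization leaves /z/, /f/, /w/, /j/, /j/ stranded (only a nasal (/m/, /n/, or /ŋ/) is licensed in coda position; onsets are limited to one consonant).

5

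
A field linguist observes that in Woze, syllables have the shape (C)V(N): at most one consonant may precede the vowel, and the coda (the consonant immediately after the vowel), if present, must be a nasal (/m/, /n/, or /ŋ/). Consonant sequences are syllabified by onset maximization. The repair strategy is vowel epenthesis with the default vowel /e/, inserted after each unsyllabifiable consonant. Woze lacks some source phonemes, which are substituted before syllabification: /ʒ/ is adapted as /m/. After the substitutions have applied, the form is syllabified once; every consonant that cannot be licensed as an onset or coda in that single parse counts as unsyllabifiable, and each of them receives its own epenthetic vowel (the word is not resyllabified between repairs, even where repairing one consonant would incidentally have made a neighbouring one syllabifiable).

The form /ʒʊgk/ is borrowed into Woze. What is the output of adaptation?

mʊgeke

Substitution: /ʒ/ → /m/, giving /mʊgk/.
The consonants /g/, /k/ cannot be parsed into a legal (C)V(N) syllable (only a nasal (/m/, /n/, or /ŋ/) is licensed in coda position; onsets are limited to one consonant).
Inserting the epenthetic vowel yields /g/ → /ge/, /k/ → /ke/.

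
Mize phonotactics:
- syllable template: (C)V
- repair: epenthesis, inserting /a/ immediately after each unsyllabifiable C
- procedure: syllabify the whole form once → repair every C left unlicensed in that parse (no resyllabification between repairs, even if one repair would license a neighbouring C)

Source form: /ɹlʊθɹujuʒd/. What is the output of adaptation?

Syllabifying with onset maximization leaves /ɹ/, /θ/, /ʒ/, /d/ stranded (no codas are permitted; onsets are limited to one consonant).
Inserting the epenthetic vowel yields /ɹ/ → /ɹa/, /θ/ → /θa/, /ʒ/ → /ʒa/, /d/ → /da/.

ɹalʊθaɹujuʒada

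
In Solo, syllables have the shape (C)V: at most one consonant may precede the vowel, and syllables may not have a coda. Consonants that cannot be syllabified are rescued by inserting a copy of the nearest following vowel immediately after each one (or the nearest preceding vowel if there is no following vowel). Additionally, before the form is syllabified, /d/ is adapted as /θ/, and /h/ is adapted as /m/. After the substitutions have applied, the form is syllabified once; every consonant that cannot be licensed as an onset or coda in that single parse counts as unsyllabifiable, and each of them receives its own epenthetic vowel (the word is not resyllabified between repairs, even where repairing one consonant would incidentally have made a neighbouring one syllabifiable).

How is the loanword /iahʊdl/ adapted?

Substitution: /h/ → /m/, /d/ → /θ/, giving /iamʊθl/.
Under (C)V, the unsyllabifiable consonants are /θ/, /l/ (no codas are permitted; onsets are limited to one consonant).
Inserting the epenthetic vowel yields /θ/ → /θʊ/, /l/ → /lʊ/.

iamʊθʊlʊ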